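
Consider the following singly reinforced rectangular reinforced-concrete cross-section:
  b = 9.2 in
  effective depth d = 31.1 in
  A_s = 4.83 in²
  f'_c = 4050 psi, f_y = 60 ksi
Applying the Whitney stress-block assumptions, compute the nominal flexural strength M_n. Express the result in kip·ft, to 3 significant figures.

T = A_s f_y = 4.83 × 60 = 289.8 kips.
a = T/(0.85 f'_c b) = 289.8/(0.85 × 4.05 × 9.2) = 9.150 in.
M_n = T(d − a/2) = 289.8 × (31.1 − 4.575) = 7686.9 kip·in = 7686.9/12 = 640.58 kip·ft.

M_n ≈ 641 kip·ft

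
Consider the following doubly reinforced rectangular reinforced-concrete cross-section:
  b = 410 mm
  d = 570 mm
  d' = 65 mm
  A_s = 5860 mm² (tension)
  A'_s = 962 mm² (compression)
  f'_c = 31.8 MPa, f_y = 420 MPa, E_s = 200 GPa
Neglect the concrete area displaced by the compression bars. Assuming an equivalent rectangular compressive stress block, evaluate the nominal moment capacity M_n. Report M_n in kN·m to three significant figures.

Assume both tension and compression steel yield.
Net tension couple steel: A_s − A'_s = 4898 mm².
a = (A_s − A'_s) f_y / (0.85 f'_c b) = 2057160/(0.85 × 31.8 × 410) = 185.63 mm.
c = a/β₁ = 185.63/0.823 = 225.55 mm; ε'_s = 0.003(c − d')/c = 0.0021 ≥ f_y/E_s = 0.0021, so compression steel does yield.
M_n = (A_s − A'_s) f_y (d − a/2) + A'_s f_y (d − d') = [2057160 × (570 − 92.815) + 404040 × (570 − 65)] × 10⁻⁶ = 981.65 + 204.04 = 1185.69 kN·m.

M_n ≈ 1190 kN·m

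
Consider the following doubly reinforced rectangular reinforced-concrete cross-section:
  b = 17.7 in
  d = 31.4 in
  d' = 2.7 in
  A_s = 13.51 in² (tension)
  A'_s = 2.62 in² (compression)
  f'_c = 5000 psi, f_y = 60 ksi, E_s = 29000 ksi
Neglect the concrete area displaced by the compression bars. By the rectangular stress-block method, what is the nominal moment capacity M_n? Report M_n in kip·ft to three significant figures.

M_n ≈ 1850 kip·ft

Assume both steels yield.
a = (A_s − A'_s) f_y/(0.85 f'_c b) = (13.51 − 2.62) × 60/(0.85 × 5 × 17.7) = 8.686 in.
c = a/β₁ = 8.686/0.8 = 10.858 in; ε'_s = 0.003(c − d')/c = 0.0023 ≥ ε_y = 0.0021, so the compression steel yields.
M_n = (A_s − A'_s) f_y (d − a/2) + A'_s f_y (d − d') = 653.4 × (31.4 − 4.343) + 157.2 × (31.4 − 2.7) = 17679.0 + 4511.6 = 22190.6 kip·in = 22190.6/12 = 1849.22 kip·ft.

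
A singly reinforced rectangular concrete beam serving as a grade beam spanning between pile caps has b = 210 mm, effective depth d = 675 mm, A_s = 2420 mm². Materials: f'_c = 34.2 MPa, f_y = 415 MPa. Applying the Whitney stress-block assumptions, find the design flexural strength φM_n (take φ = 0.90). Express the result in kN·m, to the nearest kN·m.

φM_n ≈ 536 kN·m

T = A_s f_y = 2420 × 415 = 1004300 N = 1004.3 kN.
From C = T: a = T/(0.85 f'_c b) = 1004300/(0.85 × 34.2 × 210) = 164.51 mm.
M_n = T(d − a/2) = 1004.3 kN × (675 − 82.255) mm = 595.29 kN·m.
φM_n = 0.90 × 595.29 = 535.76 kN·m.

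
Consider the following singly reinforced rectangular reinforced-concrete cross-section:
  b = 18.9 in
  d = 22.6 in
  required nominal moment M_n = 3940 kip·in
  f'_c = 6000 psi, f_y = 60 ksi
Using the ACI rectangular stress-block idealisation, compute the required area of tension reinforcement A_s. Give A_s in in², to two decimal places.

A_s ≈ 3.03 in²

From M_n = 0.85 f'_c a b (d − a/2):
a = d − √(d² − 2M_n/(0.85 f'_c b)) = 22.6 − √(22.6² − 2 × 3940/(0.85 × 6 × 18.9)) = 1.887 in.
A_s = 0.85 f'_c a b / f_y = 0.85 × 6 × 1.887 × 18.9 / 60 = 3.031 in².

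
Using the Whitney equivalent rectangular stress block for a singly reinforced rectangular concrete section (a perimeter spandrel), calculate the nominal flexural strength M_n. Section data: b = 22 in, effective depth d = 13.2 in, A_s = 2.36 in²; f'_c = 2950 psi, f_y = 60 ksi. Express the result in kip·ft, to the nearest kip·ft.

T = A_s f_y = 2.36 × 60 = 141.6 kips.
a = T/(0.85 f'_c b) = 141.6/(0.85 × 2.95 × 22) = 2.567 in.
M_n = T(d − a/2) = 141.6 × (13.2 − 1.2835) = 1687.4 kip·in = 1687.4/12 = 140.62 kip·ft.

M_n ≈ 141 kip·ft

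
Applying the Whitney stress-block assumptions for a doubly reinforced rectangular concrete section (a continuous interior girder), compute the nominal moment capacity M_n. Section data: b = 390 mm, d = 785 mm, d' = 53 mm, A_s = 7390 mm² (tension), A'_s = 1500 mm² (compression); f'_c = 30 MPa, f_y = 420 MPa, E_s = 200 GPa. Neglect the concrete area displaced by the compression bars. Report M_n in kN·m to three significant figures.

M_n ≈ 2100 kN·m

Assume both tension and compression steel yield.
Net tension couple steel: A_s − A'_s = 5890 mm².
a = (A_s − A'_s) f_y / (0.85 f'_c b) = 2473800/(0.85 × 30 × 390) = 248.75 mm.
c = a/β₁ = 248.75/0.836 = 297.55 mm; ε'_s = 0.003(c − d')/c = 0.0025 ≥ f_y/E_s = 0.0021, so compression steel does yield.
M_n = (A_s − A'_s) f_y (d − a/2) + A'_s f_y (d − d') = [2473800 × (785 − 124.375) + 630000 × (785 − 53)] × 10⁻⁶ = 1634.25 + 461.16 = 2095.41 kN·m.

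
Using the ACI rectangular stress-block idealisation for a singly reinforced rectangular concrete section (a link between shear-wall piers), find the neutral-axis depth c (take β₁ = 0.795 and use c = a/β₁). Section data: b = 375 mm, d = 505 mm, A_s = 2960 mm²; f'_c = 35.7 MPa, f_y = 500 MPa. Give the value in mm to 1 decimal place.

T = A_s f_y = 2960 × 500 = 1480000 N = 1480 kN.
Setting C = 0.85 f'_c a b equal to T: a = 1480000/(0.85 × 35.7 × 375) = 130.060 mm.
With β₁ = 0.795, c = a/β₁ = 130.060/0.795 = 163.6 mm.

c ≈ 163.6 mm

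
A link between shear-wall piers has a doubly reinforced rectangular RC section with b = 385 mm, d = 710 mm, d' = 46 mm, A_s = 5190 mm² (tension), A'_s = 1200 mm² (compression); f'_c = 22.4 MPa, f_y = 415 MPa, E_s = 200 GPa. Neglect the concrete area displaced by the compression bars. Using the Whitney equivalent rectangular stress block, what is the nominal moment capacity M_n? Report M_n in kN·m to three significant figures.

Assume both tension and compression steel yield.
Net tension couple steel: A_s − A'_s = 3990 mm².
a = (A_s − A'_s) f_y / (0.85 f'_c b) = 1655850/(0.85 × 22.4 × 385) = 225.89 mm.
c = a/β₁ = 225.89/0.85 = 265.75 mm; ε'_s = 0.003(c − d')/c = 0.0025 ≥ f_y/E_s = 0.0021, so compression steel does yield.
M_n = (A_s − A'_s) f_y (d − a/2) + A'_s f_y (d − d') = [1655850 × (710 − 112.945) + 498000 × (710 − 46)] × 10⁻⁶ = 988.63 + 330.67 = 1319.30 kN·m.

M_n ≈ 1320 kN·m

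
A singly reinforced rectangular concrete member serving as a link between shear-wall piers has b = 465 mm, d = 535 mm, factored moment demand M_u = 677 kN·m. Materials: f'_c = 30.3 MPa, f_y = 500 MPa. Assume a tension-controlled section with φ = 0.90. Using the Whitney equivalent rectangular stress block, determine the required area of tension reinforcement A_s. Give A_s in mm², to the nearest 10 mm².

A_s ≈ 3220 mm²

M_n = M_u/φ = 677/0.90 = 752.222 kN·m.
With M_n = 0.85 f'_c a b (d − a/2), solve the quadratic for a:
a = d − √(d² − 2M_n/(0.85 f'_c b)) = 535 − √(535² − 2 × 752.222×10⁶/(0.85 × 30.3 × 465)) = 134.25 mm.
A_s = 0.85 f'_c a b / f_y = 0.85 × 30.3 × 134.25 × 465 / 500 = 3215.6 mm².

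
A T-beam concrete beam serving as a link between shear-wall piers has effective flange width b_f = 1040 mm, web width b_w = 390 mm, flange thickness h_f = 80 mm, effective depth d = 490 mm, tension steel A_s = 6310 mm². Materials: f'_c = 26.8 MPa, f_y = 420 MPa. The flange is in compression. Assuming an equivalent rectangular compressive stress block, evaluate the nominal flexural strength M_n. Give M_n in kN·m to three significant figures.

M_n ≈ 1130 kN·m

Tension: T = A_s f_y = 6310 × 420 = 2650200 N.
Try a within the flange: a = T/(0.85 f'_c b_f) = 2650200/(0.85 × 26.8 × 1040) = 111.86 mm.
a = 111.86 > h_f = 80 mm: the block extends into the web. Split into flange-overhang and web parts.
C_f = 0.85 f'_c (b_f − b_w) h_f = 0.85 × 26.8 × (1040 − 390) × 80 = 1184560 N.
Remaining web compression depth: a_w = (T − C_f)/(0.85 f'_c b_w) = (2650200 − 1184560)/(0.85 × 26.8 × 390) = 164.97 mm.
M_n = C_f(d − h_f/2) + (T − C_f)(d − a_w/2) = 1184560 × (490 − 40) + 1465640 × (490 − 82.485) = 533.05 + 597.27 = 1130.32 × 10⁶ N·mm.
M_n = 1130.32 kN·m.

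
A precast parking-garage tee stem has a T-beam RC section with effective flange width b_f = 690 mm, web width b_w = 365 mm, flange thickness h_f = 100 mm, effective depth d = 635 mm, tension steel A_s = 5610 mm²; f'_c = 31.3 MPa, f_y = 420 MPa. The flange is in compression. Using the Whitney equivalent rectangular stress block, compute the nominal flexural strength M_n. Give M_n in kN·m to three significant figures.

Tension: T = A_s f_y = 5610 × 420 = 2356200 N.
Try a within the flange: a = T/(0.85 f'_c b_f) = 2356200/(0.85 × 31.3 × 690) = 128.35 mm.
a = 128.35 > h_f = 100 mm: the block extends into the web. Split into flange-overhang and web parts.
C_f = 0.85 f'_c (b_f − b_w) h_f = 0.85 × 31.3 × (690 − 365) × 100 = 864663 N.
Remaining web compression depth: a_w = (T − C_f)/(0.85 f'_c b_w) = (2356200 − 864663)/(0.85 × 31.3 × 365) = 153.60 mm.
M_n = C_f(d − h_f/2) + (T − C_f)(d − a_w/2) = 864663 × (635 − 50) + 1491537 × (635 − 76.8) = 505.83 + 832.58 = 1338.41 × 10⁶ N·mm.
M_n = 1338.41 kN·m.

M_n ≈ 1340 kN·m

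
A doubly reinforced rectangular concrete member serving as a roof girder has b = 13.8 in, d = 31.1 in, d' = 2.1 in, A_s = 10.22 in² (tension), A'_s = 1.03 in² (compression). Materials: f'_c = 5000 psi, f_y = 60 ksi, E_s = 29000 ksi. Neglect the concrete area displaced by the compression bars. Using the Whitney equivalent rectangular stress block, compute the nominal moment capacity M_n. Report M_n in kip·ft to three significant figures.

Assume both steels yield.
a = (A_s − A'_s) f_y/(0.85 f'_c b) = (10.22 − 1.03) × 60/(0.85 × 5 × 13.8) = 9.402 in.
c = a/β₁ = 9.402/0.8 = 11.753 in; ε'_s = 0.003(c − d')/c = 0.0025 ≥ ε_y = 0.0021, so the compression steel yields.
M_n = (A_s − A'_s) f_y (d − a/2) + A'_s f_y (d − d') = 551.4 × (31.1 − 4.701) + 61.8 × (31.1 − 2.1) = 14556.4 + 1792.2 = 16348.6 kip·in = 16348.6/12 = 1362.38 kip·ft.

M_n ≈ 1360 kip·ft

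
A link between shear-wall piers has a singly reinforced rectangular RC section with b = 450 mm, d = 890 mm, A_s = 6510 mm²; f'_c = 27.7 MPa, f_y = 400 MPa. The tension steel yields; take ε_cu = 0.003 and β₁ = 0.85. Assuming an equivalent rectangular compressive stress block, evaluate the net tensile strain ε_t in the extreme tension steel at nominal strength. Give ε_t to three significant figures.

ε_t ≈ 0.00623

a = A_s f_y/(0.85 f'_c b) = 245.77 mm.
β₁ = 0.85, so c = a/β₁ = 245.77/0.85 = 289.14 mm.
From the linear strain diagram with ε_cu = 0.003: ε_t = 0.003 (d − c)/c = 0.003 × (890 − 289.14)/289.14 = 0.00623.
Since ε_t ≥ 0.005, the section is tension-controlled.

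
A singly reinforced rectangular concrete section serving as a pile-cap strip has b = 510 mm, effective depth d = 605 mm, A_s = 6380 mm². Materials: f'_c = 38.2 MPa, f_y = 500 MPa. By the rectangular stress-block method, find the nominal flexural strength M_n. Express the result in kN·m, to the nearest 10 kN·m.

M_n ≈ 1620 kN·m

T = A_s f_y = 6380 × 500 = 3190000 N = 3190 kN.
From C = T: a = T/(0.85 f'_c b) = 3190000/(0.85 × 38.2 × 510) = 192.64 mm.
M_n = T(d − a/2) = 3190 kN × (605 − 96.32) mm = 1622.69 kN·m.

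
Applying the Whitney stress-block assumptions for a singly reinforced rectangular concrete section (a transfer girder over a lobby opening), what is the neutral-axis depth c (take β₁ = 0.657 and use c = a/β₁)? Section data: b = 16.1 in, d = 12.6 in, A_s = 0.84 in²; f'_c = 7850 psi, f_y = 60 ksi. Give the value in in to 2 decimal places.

c ≈ 0.71 in

T = A_s f_y = 0.84 × 60 = 50.4 kips.
a = T/(0.85 f'_c b) = 50.4/(0.85 × 7.85 × 16.1) = 0.4692 in.
With β₁ = 0.657, c = a/β₁ = 0.4692/0.657 = 0.71 in.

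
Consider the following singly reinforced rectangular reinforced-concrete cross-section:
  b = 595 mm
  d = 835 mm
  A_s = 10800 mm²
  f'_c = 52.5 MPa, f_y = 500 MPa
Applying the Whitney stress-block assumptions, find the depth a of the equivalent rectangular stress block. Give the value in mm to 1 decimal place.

T = A_s f_y = 10800 × 500 = 5400000 N = 5400 kN.
Setting C = 0.85 f'_c a b equal to T: a = 5400000/(0.85 × 52.5 × 595) = 203.4 mm.

a ≈ 203.4 mm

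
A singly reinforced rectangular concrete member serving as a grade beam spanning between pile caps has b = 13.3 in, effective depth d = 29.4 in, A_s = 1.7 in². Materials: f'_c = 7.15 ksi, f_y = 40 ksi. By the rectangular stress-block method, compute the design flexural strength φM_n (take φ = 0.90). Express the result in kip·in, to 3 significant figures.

φM_n ≈ 1770 kip·in

T = A_s f_y = 1.7 × 40 = 68 kips.
a = T/(0.85 f'_c b) = 68/(0.85 × 7.15 × 13.3) = 0.841 in.
M_n = T(d − a/2) = 68 × (29.4 − 0.4205) = 1970.6 kip·in.
φM_n = 0.90 × 1970.6 = 1773.5 kip·in.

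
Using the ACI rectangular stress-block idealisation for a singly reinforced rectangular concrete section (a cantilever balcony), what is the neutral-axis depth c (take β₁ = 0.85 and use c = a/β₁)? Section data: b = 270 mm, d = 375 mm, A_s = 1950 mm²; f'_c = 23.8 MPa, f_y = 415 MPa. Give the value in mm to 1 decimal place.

c ≈ 174.3 mm

T = A_s f_y = 1950 × 415 = 809250 N = 809.25 kN.
Setting C = 0.85 f'_c a b equal to T: a = 809250/(0.85 × 23.8 × 270) = 148.157 mm.
With β₁ = 0.85, c = a/β₁ = 148.157/0.85 = 174.3 mm.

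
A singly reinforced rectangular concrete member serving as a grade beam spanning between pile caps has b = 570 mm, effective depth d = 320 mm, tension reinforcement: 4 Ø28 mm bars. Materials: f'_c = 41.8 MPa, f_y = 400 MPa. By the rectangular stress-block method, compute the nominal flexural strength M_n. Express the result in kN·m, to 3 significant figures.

A_s = 4 × 616 = 2464 mm².
T = A_s f_y = 2464 × 400 = 985600 N = 985.6 kN.
From C = T: a = T/(0.85 f'_c b) = 985600/(0.85 × 41.8 × 570) = 48.67 mm.
M_n = T(d − a/2) = 985.6 kN × (320 − 24.335) mm = 291.41 kN·m.

M_n ≈ 291 kN·m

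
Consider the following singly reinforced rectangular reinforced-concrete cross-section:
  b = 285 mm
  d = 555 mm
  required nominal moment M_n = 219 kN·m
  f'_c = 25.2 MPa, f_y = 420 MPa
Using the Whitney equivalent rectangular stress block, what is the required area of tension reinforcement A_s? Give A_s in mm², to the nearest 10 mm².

With M_n = 0.85 f'_c a b (d − a/2), solve the quadratic for a:
a = d − √(d² − 2M_n/(0.85 f'_c b)) = 555 − √(555² − 2 × 219×10⁶/(0.85 × 25.2 × 285)) = 68.92 mm.
A_s = 0.85 f'_c a b / f_y = 0.85 × 25.2 × 68.92 × 285 / 420 = 1001.8 mm².

A_s ≈ 1000 mm²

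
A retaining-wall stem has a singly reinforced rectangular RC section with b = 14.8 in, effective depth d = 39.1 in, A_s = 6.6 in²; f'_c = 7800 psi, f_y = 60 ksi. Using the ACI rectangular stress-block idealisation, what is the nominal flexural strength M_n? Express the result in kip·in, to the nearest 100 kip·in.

M_n ≈ 14700 kip·in

T = A_s f_y = 6.6 × 60 = 396 kips.
a = T/(0.85 f'_c b) = 396/(0.85 × 7.8 × 14.8) = 4.036 in.
M_n = T(d − a/2) = 396 × (39.1 − 2.018) = 14684.5 kip·in.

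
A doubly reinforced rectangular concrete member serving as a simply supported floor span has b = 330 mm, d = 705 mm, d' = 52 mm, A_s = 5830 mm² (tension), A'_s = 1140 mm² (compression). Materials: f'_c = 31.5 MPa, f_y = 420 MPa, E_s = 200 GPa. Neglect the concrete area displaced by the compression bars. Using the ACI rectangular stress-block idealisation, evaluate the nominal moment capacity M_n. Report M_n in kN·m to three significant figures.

M_n ≈ 1480 kN·m

Assume both tension and compression steel yield.
Net tension couple steel: A_s − A'_s = 4690 mm².
a = (A_s − A'_s) f_y / (0.85 f'_c b) = 1969800/(0.85 × 31.5 × 330) = 222.94 mm.
c = a/β₁ = 222.94/0.825 = 270.23 mm; ε'_s = 0.003(c − d')/c = 0.0024 ≥ f_y/E_s = 0.0021, so compression steel does yield.
M_n = (A_s − A'_s) f_y (d − a/2) + A'_s f_y (d − d') = [1969800 × (705 − 111.47) + 478800 × (705 − 52)] × 10⁻⁶ = 1169.14 + 312.66 = 1481.80 kN·m.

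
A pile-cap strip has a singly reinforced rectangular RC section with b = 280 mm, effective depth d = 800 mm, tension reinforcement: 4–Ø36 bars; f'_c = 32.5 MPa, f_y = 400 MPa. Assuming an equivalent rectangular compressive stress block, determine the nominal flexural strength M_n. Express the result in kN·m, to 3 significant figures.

A_s = 4 × 1018 = 4072 mm².
T = A_s f_y = 4072 × 400 = 1628800 N = 1628.8 kN.
From C = T: a = T/(0.85 f'_c b) = 1628800/(0.85 × 32.5 × 280) = 210.58 mm.
M_n = T(d − a/2) = 1628.8 kN × (800 − 105.29) mm = 1131.54 kN·m.

M_n ≈ 1130 kN·m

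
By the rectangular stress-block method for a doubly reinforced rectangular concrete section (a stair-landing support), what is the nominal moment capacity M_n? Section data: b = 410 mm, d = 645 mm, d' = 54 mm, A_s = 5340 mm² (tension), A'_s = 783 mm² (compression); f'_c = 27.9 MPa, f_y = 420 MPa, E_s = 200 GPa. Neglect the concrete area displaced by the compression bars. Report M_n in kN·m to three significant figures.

Assume both tension and compression steel yield.
Net tension couple steel: A_s − A'_s = 4557 mm².
a = (A_s − A'_s) f_y / (0.85 f'_c b) = 1913940/(0.85 × 27.9 × 410) = 196.84 mm.
c = a/β₁ = 196.84/0.85 = 231.58 mm; ε'_s = 0.003(c − d')/c = 0.0023 ≥ f_y/E_s = 0.0021, so compression steel does yield.
M_n = (A_s − A'_s) f_y (d − a/2) + A'_s f_y (d − d') = [1913940 × (645 − 98.42) + 328860 × (645 − 54)] × 10⁻⁶ = 1046.12 + 194.36 = 1240.48 kN·m.

M_n ≈ 1240 kN·m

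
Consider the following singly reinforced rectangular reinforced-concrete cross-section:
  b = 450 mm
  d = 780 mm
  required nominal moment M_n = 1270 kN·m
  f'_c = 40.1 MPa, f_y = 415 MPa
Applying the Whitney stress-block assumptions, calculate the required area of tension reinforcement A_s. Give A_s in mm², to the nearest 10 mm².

With M_n = 0.85 f'_c a b (d − a/2), solve the quadratic for a:
a = d − √(d² − 2M_n/(0.85 f'_c b)) = 780 − √(780² − 2 × 1270×10⁶/(0.85 × 40.1 × 450)) = 114.57 mm.
A_s = 0.85 f'_c a b / f_y = 0.85 × 40.1 × 114.57 × 450 / 415 = 4234.5 mm².

A_s ≈ 4230 mm²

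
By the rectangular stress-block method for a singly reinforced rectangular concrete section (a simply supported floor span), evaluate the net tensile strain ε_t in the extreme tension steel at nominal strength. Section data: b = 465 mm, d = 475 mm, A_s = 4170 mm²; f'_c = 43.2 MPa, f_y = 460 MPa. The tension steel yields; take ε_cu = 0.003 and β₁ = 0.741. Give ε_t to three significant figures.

a = A_s f_y/(0.85 f'_c b) = 112.34 mm.
β₁ = 0.741, so c = a/β₁ = 112.34/0.741 = 151.61 mm.
From the linear strain diagram with ε_cu = 0.003: ε_t = 0.003 (d − c)/c = 0.003 × (475 − 151.61)/151.61 = 0.00640.
Since ε_t ≥ 0.005, the section is tension-controlled.

ε_t ≈ 0.00640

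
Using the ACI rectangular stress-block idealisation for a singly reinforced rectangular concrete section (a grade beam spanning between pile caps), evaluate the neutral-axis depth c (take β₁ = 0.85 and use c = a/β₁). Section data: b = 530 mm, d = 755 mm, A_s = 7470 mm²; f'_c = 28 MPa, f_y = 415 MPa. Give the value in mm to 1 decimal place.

T = A_s f_y = 7470 × 415 = 3100050 N = 3100.05 kN.
Setting C = 0.85 f'_c a b equal to T: a = 3100050/(0.85 × 28 × 530) = 245.763 mm.
With β₁ = 0.85, c = a/β₁ = 245.763/0.85 = 289.1 mm.

c ≈ 289.1 mm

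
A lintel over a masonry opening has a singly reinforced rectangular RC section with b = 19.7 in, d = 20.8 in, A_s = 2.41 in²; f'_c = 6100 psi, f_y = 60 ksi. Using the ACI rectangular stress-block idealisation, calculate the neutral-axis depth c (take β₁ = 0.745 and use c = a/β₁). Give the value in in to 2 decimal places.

c ≈ 1.90 in

T = A_s f_y = 2.41 × 60 = 144.6 kips.
a = T/(0.85 f'_c b) = 144.6/(0.85 × 6.1 × 19.7) = 1.4156 in.
With β₁ = 0.745, c = a/β₁ = 1.4156/0.745 = 1.90 in.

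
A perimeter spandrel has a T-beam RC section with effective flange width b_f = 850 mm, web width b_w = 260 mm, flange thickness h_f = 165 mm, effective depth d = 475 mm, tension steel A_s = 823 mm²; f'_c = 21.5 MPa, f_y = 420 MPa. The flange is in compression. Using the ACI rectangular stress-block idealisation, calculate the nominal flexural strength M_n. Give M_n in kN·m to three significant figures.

Tension: T = A_s f_y = 823 × 420 = 345660 N.
Try a within the flange: a = T/(0.85 f'_c b_f) = 345660/(0.85 × 21.5 × 850) = 22.25 mm.
Since a = 22.25 ≤ h_f = 165 mm, the stress block lies entirely in the flange; analyse as a rectangular beam of width b_f.
M_n = T(d − a/2) = 345660 × (475 − 11.125) = 160.34 × 10⁶ N·mm.
M_n = 160.34 kN·m.

M_n ≈ 160 kN·m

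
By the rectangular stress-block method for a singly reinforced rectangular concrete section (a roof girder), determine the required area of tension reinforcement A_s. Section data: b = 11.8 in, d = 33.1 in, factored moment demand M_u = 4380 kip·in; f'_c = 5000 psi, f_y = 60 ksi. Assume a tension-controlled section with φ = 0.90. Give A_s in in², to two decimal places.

A_s ≈ 2.57 in²

M_n = M_u/φ = 4380/0.90 = 4866.67 kip·in.
From M_n = 0.85 f'_c a b (d − a/2):
a = d − √(d² − 2M_n/(0.85 f'_c b)) = 33.1 − √(33.1² − 2 × 4866.67/(0.85 × 5 × 11.8)) = 3.075 in.
A_s = 0.85 f'_c a b / f_y = 0.85 × 5 × 3.075 × 11.8 / 60 = 2.570 in².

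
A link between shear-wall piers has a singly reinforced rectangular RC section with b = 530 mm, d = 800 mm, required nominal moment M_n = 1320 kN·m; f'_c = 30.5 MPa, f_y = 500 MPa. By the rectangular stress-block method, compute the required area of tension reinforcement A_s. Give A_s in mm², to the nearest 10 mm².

A_s ≈ 3590 mm²

With M_n = 0.85 f'_c a b (d − a/2), solve the quadratic for a:
a = d − √(d² − 2M_n/(0.85 f'_c b)) = 800 − √(800² − 2 × 1320×10⁶/(0.85 × 30.5 × 530)) = 130.77 mm.
A_s = 0.85 f'_c a b / f_y = 0.85 × 30.5 × 130.77 × 530 / 500 = 3593.6 mm².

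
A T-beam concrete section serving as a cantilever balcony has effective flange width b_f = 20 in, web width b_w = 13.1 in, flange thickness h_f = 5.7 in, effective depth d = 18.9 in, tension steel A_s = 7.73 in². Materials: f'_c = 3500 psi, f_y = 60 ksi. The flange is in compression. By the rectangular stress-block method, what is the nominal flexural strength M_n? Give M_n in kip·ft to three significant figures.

M_n ≈ 574 kip·ft

Tension: T = A_s f_y = 7.73 × 60 = 463.8 kips.
Try a within the flange: a = T/(0.85 f'_c b_f) = 463.8/(0.85 × 3.5 × 20) = 7.795 in.
a = 7.795 > h_f = 5.7 in: the block extends into the web. Split into flange-overhang and web parts.
C_f = 0.85 f'_c (b_f − b_w) h_f = 0.85 × 3.5 × (20 − 13.1) × 5.7 = 117.0 kips.
Remaining web compression depth: a_w = (T − C_f)/(0.85 f'_c b_w) = (463.8 − 117.0)/(0.85 × 3.5 × 13.1) = 8.899 in.
M_n = C_f(d − h_f/2) + (T − C_f)(d − a_w/2) = 117.0 × (18.9 − 2.85) + 346.8 × (18.9 − 4.4495) = 1877.9 + 5011.4 = 6889.3 kip·in.
M_n = 6889.3/12 = 574.11 kip·ft.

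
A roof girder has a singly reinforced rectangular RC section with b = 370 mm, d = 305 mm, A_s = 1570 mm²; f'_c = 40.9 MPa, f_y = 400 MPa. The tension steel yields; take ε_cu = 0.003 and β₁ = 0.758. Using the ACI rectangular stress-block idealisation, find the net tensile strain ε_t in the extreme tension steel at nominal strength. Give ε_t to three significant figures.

a = A_s f_y/(0.85 f'_c b) = 48.82 mm.
β₁ = 0.758, so c = a/β₁ = 48.82/0.758 = 64.41 mm.
From the linear strain diagram with ε_cu = 0.003: ε_t = 0.003 (d − c)/c = 0.003 × (305 − 64.41)/64.41 = 0.0112.
Since ε_t ≥ 0.005, the section is tension-controlled.

ε_t ≈ 0.0112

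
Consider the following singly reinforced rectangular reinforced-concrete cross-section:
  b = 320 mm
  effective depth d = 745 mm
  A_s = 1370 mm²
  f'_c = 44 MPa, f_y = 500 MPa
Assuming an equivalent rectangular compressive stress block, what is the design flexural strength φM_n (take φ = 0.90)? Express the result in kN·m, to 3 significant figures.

φM_n ≈ 442 kN·m

T = A_s f_y = 1370 × 500 = 685000 N = 685 kN.
From C = T: a = T/(0.85 f'_c b) = 685000/(0.85 × 44 × 320) = 57.24 mm.
M_n = T(d − a/2) = 685 kN × (745 − 28.62) mm = 490.72 kN·m.
φM_n = 0.90 × 490.72 = 441.65 kN·m.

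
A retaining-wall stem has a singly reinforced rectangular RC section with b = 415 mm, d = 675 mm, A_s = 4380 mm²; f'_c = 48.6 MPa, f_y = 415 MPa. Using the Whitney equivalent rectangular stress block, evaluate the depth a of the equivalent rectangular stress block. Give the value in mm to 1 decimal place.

a ≈ 106.0 mm

T = A_s f_y = 4380 × 415 = 1817700 N = 1817.7 kN.
Setting C = 0.85 f'_c a b equal to T: a = 1817700/(0.85 × 48.6 × 415) = 106.0 mm.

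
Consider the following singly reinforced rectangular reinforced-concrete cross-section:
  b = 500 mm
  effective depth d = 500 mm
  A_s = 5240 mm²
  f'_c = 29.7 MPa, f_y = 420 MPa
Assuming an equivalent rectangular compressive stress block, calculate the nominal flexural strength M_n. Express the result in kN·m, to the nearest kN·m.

T = A_s f_y = 5240 × 420 = 2200800 N = 2200.8 kN.
From C = T: a = T/(0.85 f'_c b) = 2200800/(0.85 × 29.7 × 500) = 174.36 mm.
M_n = T(d − a/2) = 2200.8 kN × (500 − 87.18) mm = 908.53 kN·m.

M_n ≈ 909 kN·m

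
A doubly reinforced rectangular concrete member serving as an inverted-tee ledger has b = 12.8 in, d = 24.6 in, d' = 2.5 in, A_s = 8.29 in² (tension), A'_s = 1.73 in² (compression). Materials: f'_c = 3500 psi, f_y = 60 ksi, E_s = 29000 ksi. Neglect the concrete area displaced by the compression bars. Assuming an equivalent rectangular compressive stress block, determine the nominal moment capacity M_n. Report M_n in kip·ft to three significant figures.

M_n ≈ 829 kip·ft

Assume both steels yield.
a = (A_s − A'_s) f_y/(0.85 f'_c b) = (8.29 − 1.73) × 60/(0.85 × 3.5 × 12.8) = 10.336 in.
c = a/β₁ = 10.336/0.85 = 12.160 in; ε'_s = 0.003(c − d')/c = 0.0024 ≥ ε_y = 0.0021, so the compression steel yields.
M_n = (A_s − A'_s) f_y (d − a/2) + A'_s f_y (d − d') = 393.6 × (24.6 − 5.168) + 103.8 × (24.6 − 2.5) = 7648.4 + 2294.0 = 9942.4 kip·in = 9942.4/12 = 828.53 kip·ft.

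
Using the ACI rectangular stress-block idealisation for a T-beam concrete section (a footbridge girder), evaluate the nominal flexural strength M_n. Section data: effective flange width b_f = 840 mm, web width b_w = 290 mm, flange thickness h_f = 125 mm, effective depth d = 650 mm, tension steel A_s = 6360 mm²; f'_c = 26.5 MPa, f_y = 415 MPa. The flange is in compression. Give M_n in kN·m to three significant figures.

Tension: T = A_s f_y = 6360 × 415 = 2639400 N.
Try a within the flange: a = T/(0.85 f'_c b_f) = 2639400/(0.85 × 26.5 × 840) = 139.50 mm.
a = 139.50 > h_f = 125 mm: the block extends into the web. Split into flange-overhang and web parts.
C_f = 0.85 f'_c (b_f − b_w) h_f = 0.85 × 26.5 × (840 − 290) × 125 = 1548594 N.
Remaining web compression depth: a_w = (T − C_f)/(0.85 f'_c b_w) = (2639400 − 1548594)/(0.85 × 26.5 × 290) = 166.99 mm.
M_n = C_f(d − h_f/2) + (T − C_f)(d − a_w/2) = 1548594 × (650 − 62.5) + 1090806 × (650 − 83.495) = 909.80 + 617.95 = 1527.75 × 10⁶ N·mm.
M_n = 1527.75 kN·m.

M_n ≈ 1530 kN·m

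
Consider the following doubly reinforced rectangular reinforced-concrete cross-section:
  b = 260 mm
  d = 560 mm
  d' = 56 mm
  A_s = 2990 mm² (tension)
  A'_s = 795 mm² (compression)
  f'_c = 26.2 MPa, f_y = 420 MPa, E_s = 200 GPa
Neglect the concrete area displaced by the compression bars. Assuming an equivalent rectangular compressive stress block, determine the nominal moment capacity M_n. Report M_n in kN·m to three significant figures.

Assume both tension and compression steel yield.
Net tension couple steel: A_s − A'_s = 2195 mm².
a = (A_s − A'_s) f_y / (0.85 f'_c b) = 921900/(0.85 × 26.2 × 260) = 159.22 mm.
c = a/β₁ = 159.22/0.85 = 187.32 mm; ε'_s = 0.003(c − d')/c = 0.0021 ≥ f_y/E_s = 0.0021, so compression steel does yield.
M_n = (A_s − A'_s) f_y (d − a/2) + A'_s f_y (d − d') = [921900 × (560 − 79.61) + 333900 × (560 − 56)] × 10⁻⁶ = 442.87 + 168.29 = 611.16 kN·m.

M_n ≈ 611 kN·m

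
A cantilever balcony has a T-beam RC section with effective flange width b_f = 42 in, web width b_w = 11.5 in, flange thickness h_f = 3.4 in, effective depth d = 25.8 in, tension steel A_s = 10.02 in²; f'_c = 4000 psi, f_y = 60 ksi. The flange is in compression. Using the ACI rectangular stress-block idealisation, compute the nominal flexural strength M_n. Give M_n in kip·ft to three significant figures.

M_n ≈ 1180 kip·ft

Tension: T = A_s f_y = 10.02 × 60 = 601.2 kips.
Try a within the flange: a = T/(0.85 f'_c b_f) = 601.2/(0.85 × 4 × 42) = 4.210 in.
a = 4.210 > h_f = 3.4 in: the block extends into the web. Split into flange-overhang and web parts.
C_f = 0.85 f'_c (b_f − b_w) h_f = 0.85 × 4 × (42 − 11.5) × 3.4 = 352.6 kips.
Remaining web compression depth: a_w = (T − C_f)/(0.85 f'_c b_w) = (601.2 − 352.6)/(0.85 × 4 × 11.5) = 6.358 in.
M_n = C_f(d − h_f/2) + (T − C_f)(d − a_w/2) = 352.6 × (25.8 − 1.7) + 248.6 × (25.8 − 3.179) = 8497.7 + 5623.6 = 14121.3 kip·in.
M_n = 14121.3/12 = 1176.78 kip·ft.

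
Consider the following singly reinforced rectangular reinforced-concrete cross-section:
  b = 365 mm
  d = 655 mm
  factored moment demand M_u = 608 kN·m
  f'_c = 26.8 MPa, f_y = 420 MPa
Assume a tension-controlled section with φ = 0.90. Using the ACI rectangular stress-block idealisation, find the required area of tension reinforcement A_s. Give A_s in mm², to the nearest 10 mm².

M_n = M_u/φ = 608/0.90 = 675.556 kN·m.
With M_n = 0.85 f'_c a b (d − a/2), solve the quadratic for a:
a = d − √(d² − 2M_n/(0.85 f'_c b)) = 655 − √(655² − 2 × 675.556×10⁶/(0.85 × 26.8 × 365)) = 138.74 mm.
A_s = 0.85 f'_c a b / f_y = 0.85 × 26.8 × 138.74 × 365 / 420 = 2746.6 mm².

A_s ≈ 2750 mm²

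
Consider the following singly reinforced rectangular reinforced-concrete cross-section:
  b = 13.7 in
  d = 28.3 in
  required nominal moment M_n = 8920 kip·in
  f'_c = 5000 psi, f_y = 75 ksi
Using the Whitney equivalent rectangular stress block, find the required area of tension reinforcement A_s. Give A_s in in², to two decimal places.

From M_n = 0.85 f'_c a b (d − a/2):
a = d − √(d² − 2M_n/(0.85 f'_c b)) = 28.3 − √(28.3² − 2 × 8920/(0.85 × 5 × 13.7)) = 6.063 in.
A_s = 0.85 f'_c a b / f_y = 0.85 × 5 × 6.063 × 13.7 / 75 = 4.707 in².

A_s ≈ 4.71 in²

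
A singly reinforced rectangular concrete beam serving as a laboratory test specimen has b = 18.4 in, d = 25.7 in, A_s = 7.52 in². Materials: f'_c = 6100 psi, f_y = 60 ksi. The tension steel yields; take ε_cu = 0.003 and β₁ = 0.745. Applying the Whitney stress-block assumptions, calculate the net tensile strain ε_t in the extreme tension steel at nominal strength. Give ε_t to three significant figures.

ε_t ≈ 0.00915

a = A_s f_y/(0.85 f'_c b) = 4.729 in.
β₁ = 0.745, so c = a/β₁ = 4.729/0.745 = 6.348 in.
From the linear strain diagram with ε_cu = 0.003: ε_t = 0.003 (d − c)/c = 0.003 × (25.7 − 6.348)/6.348 = 0.00915.
Since ε_t ≥ 0.005, the section is tension-controlled.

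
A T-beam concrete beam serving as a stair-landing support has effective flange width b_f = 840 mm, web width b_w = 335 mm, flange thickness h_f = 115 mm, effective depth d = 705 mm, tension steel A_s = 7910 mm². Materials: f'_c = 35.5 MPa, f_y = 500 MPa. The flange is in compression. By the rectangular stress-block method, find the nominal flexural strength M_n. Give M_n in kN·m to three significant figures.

Tension: T = A_s f_y = 7910 × 500 = 3955000 N.
Try a within the flange: a = T/(0.85 f'_c b_f) = 3955000/(0.85 × 35.5 × 840) = 156.03 mm.
a = 156.03 > h_f = 115 mm: the block extends into the web. Split into flange-overhang and web parts.
C_f = 0.85 f'_c (b_f − b_w) h_f = 0.85 × 35.5 × (840 − 335) × 115 = 1752413 N.
Remaining web compression depth: a_w = (T − C_f)/(0.85 f'_c b_w) = (3955000 − 1752413)/(0.85 × 35.5 × 335) = 217.89 mm.
M_n = C_f(d − h_f/2) + (T − C_f)(d − a_w/2) = 1752413 × (705 − 57.5) + 2202587 × (705 − 108.945) = 1134.69 + 1312.86 = 2447.55 × 10⁶ N·mm.
M_n = 2447.55 kN·m.

M_n ≈ 2450 kN·m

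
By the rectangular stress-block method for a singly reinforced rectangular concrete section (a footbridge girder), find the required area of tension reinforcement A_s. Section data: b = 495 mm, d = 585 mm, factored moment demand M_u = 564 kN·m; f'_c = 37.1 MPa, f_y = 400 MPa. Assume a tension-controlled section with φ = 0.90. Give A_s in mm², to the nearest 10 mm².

M_n = M_u/φ = 564/0.90 = 626.667 kN·m.
With M_n = 0.85 f'_c a b (d − a/2), solve the quadratic for a:
a = d − √(d² − 2M_n/(0.85 f'_c b)) = 585 − √(585² − 2 × 626.667×10⁶/(0.85 × 37.1 × 495)) = 73.21 mm.
A_s = 0.85 f'_c a b / f_y = 0.85 × 37.1 × 73.21 × 495 / 400 = 2857.0 mm².

A_s ≈ 2860 mm²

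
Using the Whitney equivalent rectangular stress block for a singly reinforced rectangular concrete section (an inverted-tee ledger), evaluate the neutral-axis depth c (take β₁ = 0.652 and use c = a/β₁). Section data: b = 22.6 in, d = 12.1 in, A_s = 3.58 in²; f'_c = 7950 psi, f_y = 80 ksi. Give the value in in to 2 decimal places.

T = A_s f_y = 3.58 × 80 = 286.4 kips.
a = T/(0.85 f'_c b) = 286.4/(0.85 × 7.95 × 22.6) = 1.8753 in.
With β₁ = 0.652, c = a/β₁ = 1.8753/0.652 = 2.88 in.

c ≈ 2.88 in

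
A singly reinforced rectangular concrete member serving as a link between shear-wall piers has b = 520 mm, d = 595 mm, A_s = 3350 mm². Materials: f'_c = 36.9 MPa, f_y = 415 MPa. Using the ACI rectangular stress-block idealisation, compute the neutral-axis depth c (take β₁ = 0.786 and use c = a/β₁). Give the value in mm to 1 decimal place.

c ≈ 108.4 mm

T = A_s f_y = 3350 × 415 = 1390250 N = 1390.25 kN.
Setting C = 0.85 f'_c a b equal to T: a = 1390250/(0.85 × 36.9 × 520) = 85.240 mm.
With β₁ = 0.786, c = a/β₁ = 85.240/0.786 = 108.4 mm.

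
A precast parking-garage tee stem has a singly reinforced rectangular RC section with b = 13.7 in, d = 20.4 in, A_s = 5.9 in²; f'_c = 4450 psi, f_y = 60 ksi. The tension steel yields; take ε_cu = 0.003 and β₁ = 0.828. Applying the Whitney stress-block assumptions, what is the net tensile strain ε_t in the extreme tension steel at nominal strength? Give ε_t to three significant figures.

ε_t ≈ 0.00442

a = A_s f_y/(0.85 f'_c b) = 6.831 in.
β₁ = 0.828, so c = a/β₁ = 6.831/0.828 = 8.250 in.
From the linear strain diagram with ε_cu = 0.003: ε_t = 0.003 (d − c)/c = 0.003 × (20.4 − 8.250)/8.250 = 0.00442.
ε_t is between 0.004 and 0.005 — transition zone.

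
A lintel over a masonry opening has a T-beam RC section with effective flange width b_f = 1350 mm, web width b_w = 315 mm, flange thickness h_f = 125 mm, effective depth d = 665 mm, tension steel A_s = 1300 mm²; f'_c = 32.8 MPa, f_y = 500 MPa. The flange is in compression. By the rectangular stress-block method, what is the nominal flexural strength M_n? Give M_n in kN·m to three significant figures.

M_n ≈ 427 kN·m

Tension: T = A_s f_y = 1300 × 500 = 650000 N.
Try a within the flange: a = T/(0.85 f'_c b_f) = 650000/(0.85 × 32.8 × 1350) = 17.27 mm.
Since a = 17.27 ≤ h_f = 125 mm, the stress block lies entirely in the flange; analyse as a rectangular beam of width b_f.
M_n = T(d − a/2) = 650000 × (665 − 8.635) = 426.64 × 10⁶ N·mm.
M_n = 426.64 kN·m.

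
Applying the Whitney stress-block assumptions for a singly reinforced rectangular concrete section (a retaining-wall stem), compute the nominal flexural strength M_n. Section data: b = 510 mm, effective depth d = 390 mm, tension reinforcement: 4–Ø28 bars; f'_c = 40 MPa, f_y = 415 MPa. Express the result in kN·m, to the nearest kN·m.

M_n ≈ 369 kN·m

A_s = 4 × 616 = 2464 mm².
T = A_s f_y = 2464 × 415 = 1022560 N = 1022.56 kN.
From C = T: a = T/(0.85 f'_c b) = 1022560/(0.85 × 40 × 510) = 58.97 mm.
M_n = T(d − a/2) = 1022.56 kN × (390 − 29.485) mm = 368.65 kN·m.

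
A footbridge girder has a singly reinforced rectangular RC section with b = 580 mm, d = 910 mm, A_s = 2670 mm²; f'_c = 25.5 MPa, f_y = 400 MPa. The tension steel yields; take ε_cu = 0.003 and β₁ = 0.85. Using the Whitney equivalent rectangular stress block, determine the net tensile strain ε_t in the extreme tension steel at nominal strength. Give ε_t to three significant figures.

ε_t ≈ 0.0243

a = A_s f_y/(0.85 f'_c b) = 84.95 mm.
β₁ = 0.85, so c = a/β₁ = 84.95/0.85 = 99.94 mm.
From the linear strain diagram with ε_cu = 0.003: ε_t = 0.003 (d − c)/c = 0.003 × (910 − 99.94)/99.94 = 0.0243.
Since ε_t ≥ 0.005, the section is tension-controlled.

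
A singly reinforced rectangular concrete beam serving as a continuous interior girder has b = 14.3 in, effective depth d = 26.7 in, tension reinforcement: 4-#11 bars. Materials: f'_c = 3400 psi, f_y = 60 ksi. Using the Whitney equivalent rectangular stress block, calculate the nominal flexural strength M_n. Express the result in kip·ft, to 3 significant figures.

M_n ≈ 692 kip·ft

A_s = 4 × 1.56 = 6.24 in².
T = A_s f_y = 6.24 × 60 = 374.4 kips.
a = T/(0.85 f'_c b) = 374.4/(0.85 × 3.4 × 14.3) = 9.059 in.
M_n = T(d − a/2) = 374.4 × (26.7 − 4.5295) = 8300.6 kip·in = 8300.6/12 = 691.72 kip·ft.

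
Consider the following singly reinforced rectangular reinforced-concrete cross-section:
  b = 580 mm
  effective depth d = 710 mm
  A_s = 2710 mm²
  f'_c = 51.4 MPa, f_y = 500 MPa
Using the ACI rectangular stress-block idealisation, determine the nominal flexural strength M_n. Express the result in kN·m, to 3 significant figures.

T = A_s f_y = 2710 × 500 = 1355000 N = 1355 kN.
From C = T: a = T/(0.85 f'_c b) = 1355000/(0.85 × 51.4 × 580) = 53.47 mm.
M_n = T(d − a/2) = 1355 kN × (710 − 26.735) mm = 925.82 kN·m.

M_n ≈ 926 kN·m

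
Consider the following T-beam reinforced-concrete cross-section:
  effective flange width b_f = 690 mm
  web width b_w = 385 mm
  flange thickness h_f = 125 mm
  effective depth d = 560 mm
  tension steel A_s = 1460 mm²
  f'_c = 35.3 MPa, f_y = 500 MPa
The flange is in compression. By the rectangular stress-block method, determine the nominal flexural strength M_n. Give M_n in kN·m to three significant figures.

Tension: T = A_s f_y = 1460 × 500 = 730000 N.
Try a within the flange: a = T/(0.85 f'_c b_f) = 730000/(0.85 × 35.3 × 690) = 35.26 mm.
Since a = 35.26 ≤ h_f = 125 mm, the stress block lies entirely in the flange; analyse as a rectangular beam of width b_f.
M_n = T(d − a/2) = 730000 × (560 − 17.63) = 395.93 × 10⁶ N·mm.
M_n = 395.93 kN·m.

M_n ≈ 396 kN·m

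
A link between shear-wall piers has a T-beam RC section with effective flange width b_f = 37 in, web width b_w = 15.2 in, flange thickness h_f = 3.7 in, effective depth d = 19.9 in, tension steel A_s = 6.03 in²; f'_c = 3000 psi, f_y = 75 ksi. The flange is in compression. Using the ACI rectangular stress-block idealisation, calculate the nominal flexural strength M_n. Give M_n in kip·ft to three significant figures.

M_n ≈ 653 kip·ft

Tension: T = A_s f_y = 6.03 × 75 = 452.25 kips.
Try a within the flange: a = T/(0.85 f'_c b_f) = 452.25/(0.85 × 3 × 37) = 4.793 in.
a = 4.793 > h_f = 3.7 in: the block extends into the web. Split into flange-overhang and web parts.
C_f = 0.85 f'_c (b_f − b_w) h_f = 0.85 × 3 × (37 − 15.2) × 3.7 = 205.7 kips.
Remaining web compression depth: a_w = (T − C_f)/(0.85 f'_c b_w) = (452.25 − 205.7)/(0.85 × 3 × 15.2) = 6.361 in.
M_n = C_f(d − h_f/2) + (T − C_f)(d − a_w/2) = 205.7 × (19.9 − 1.85) + 246.55 × (19.9 − 3.1805) = 3712.9 + 4122.2 = 7835.1 kip·in.
M_n = 7835.1/12 = 652.93 kip·ft.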